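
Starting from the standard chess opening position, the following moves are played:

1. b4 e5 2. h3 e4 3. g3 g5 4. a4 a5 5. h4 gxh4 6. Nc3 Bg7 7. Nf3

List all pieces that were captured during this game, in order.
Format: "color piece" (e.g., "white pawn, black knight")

Tracking captures:
  gxh4: captured white pawn

white pawn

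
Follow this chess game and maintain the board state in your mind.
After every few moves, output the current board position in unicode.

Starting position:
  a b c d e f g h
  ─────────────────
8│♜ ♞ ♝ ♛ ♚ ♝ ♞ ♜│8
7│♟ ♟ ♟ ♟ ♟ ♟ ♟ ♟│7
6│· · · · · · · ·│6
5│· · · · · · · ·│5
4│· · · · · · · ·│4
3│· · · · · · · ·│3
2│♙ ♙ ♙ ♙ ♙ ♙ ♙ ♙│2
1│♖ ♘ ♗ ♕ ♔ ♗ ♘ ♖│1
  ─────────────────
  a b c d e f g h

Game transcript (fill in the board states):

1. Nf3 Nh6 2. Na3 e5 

  a b c d e f g h
  ─────────────────
8│♜ ♞ ♝ ♛ ♚ ♝ · ♜│8
7│♟ ♟ ♟ ♟ · ♟ ♟ ♟│7
6│· · · · · · · ♞│6
5│· · · · ♟ · · ·│5
4│· · · · · · · ·│4
3│♘ · · · · ♘ · ·│3
2│♙ ♙ ♙ ♙ ♙ ♙ ♙ ♙│2
1│♖ · ♗ ♕ ♔ ♗ · ♖│1
  ─────────────────
  a b c d e f g h

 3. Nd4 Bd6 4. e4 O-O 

  a b c d e f g h
  ─────────────────
8│♜ ♞ ♝ ♛ · ♜ ♚ ·│8
7│♟ ♟ ♟ ♟ · ♟ ♟ ♟│7
6│· · · ♝ · · · ♞│6
5│· · · · ♟ · · ·│5
4│· · · ♘ ♙ · · ·│4
3│♘ · · · · · · ·│3
2│♙ ♙ ♙ ♙ · ♙ ♙ ♙│2
1│♖ · ♗ ♕ ♔ ♗ · ♖│1
  ─────────────────
  a b c d e f g h

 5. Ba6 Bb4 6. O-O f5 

  a b c d e f g h
  ─────────────────
8│♜ ♞ ♝ ♛ · ♜ ♚ ·│8
7│♟ ♟ ♟ ♟ · · ♟ ♟│7
6│♗ · · · · · · ♞│6
5│· · · · ♟ ♟ · ·│5
4│· ♝ · ♘ ♙ · · ·│4
3│♘ · · · · · · ·│3
2│♙ ♙ ♙ ♙ · ♙ ♙ ♙│2
1│♖ · ♗ ♕ · ♖ ♔ ·│1
  ─────────────────
  a b c d e f g h

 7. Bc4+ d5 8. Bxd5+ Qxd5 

  a b c d e f g h
  ─────────────────
8│♜ ♞ ♝ · · ♜ ♚ ·│8
7│♟ ♟ ♟ · · · ♟ ♟│7
6│· · · · · · · ♞│6
5│· · · ♛ ♟ ♟ · ·│5
4│· ♝ · ♘ ♙ · · ·│4
3│♘ · · · · · · ·│3
2│♙ ♙ ♙ ♙ · ♙ ♙ ♙│2
1│♖ · ♗ ♕ · ♖ ♔ ·│1
  ─────────────────
  a b c d e f g h

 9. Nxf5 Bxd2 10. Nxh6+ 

  a b c d e f g h
  ─────────────────
8│♜ ♞ ♝ · · ♜ ♚ ·│8
7│♟ ♟ ♟ · · · ♟ ♟│7
6│· · · · · · · ♘│6
5│· · · ♛ ♟ · · ·│5
4│· · · · ♙ · · ·│4
3│♘ · · · · · · ·│3
2│♙ ♙ ♙ ♝ · ♙ ♙ ♙│2
1│♖ · ♗ ♕ · ♖ ♔ ·│1
  ─────────────────
  a b c d e f g h


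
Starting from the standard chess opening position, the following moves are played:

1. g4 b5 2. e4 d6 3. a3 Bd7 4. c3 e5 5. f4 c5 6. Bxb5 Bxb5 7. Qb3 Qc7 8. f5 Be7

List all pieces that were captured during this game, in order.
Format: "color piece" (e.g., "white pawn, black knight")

Tracking captures:
  Bxb5: captured black pawn
  Bxb5: captured white bishop

black pawn, white bishop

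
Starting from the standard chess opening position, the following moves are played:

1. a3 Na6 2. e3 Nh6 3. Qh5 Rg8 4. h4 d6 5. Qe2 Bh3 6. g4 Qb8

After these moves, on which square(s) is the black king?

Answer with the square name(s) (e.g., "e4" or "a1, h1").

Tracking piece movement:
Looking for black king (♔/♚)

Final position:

  a b c d e f g h
  ─────────────────
8│♜ ♛ · · ♚ ♝ ♜ ·│8
7│♟ ♟ ♟ · ♟ ♟ ♟ ♟│7
6│♞ · · ♟ · · · ♞│6
5│· · · · · · · ·│5
4│· · · · · · ♙ ♙│4
3│♙ · · · ♙ · · ♝│3
2│· ♙ ♙ ♙ ♕ ♙ · ·│2
1│♖ ♘ ♗ · ♔ ♗ ♘ ♖│1
  ─────────────────
  a b c d e f g h


e8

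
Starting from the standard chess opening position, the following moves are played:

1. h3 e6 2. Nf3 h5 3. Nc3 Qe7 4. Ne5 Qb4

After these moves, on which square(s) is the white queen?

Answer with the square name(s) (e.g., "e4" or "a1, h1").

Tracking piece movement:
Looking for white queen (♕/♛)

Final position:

  a b c d e f g h
  ─────────────────
8│♜ ♞ ♝ · ♚ ♝ ♞ ♜│8
7│♟ ♟ ♟ ♟ · ♟ ♟ ·│7
6│· · · · ♟ · · ·│6
5│· · · · ♘ · · ♟│5
4│· ♛ · · · · · ·│4
3│· · ♘ · · · · ♙│3
2│♙ ♙ ♙ ♙ ♙ ♙ ♙ ·│2
1│♖ · ♗ ♕ ♔ ♗ · ♖│1
  ─────────────────
  a b c d e f g h


d1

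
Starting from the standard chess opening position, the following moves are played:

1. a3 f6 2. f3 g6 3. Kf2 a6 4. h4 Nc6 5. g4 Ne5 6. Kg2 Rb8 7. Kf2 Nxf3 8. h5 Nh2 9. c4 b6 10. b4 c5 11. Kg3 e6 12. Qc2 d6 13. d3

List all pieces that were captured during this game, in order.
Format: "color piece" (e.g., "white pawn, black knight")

Tracking captures:
  Nxf3: captured white pawn

white pawn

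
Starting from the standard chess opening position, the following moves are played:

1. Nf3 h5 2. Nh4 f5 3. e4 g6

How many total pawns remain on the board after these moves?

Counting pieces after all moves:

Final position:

  a b c d e f g h
  ─────────────────
8│♜ ♞ ♝ ♛ ♚ ♝ ♞ ♜│8
7│♟ ♟ ♟ ♟ ♟ · · ·│7
6│· · · · · · ♟ ·│6
5│· · · · · ♟ · ♟│5
4│· · · · ♙ · · ♘│4
3│· · · · · · · ·│3
2│♙ ♙ ♙ ♙ · ♙ ♙ ♙│2
1│♖ ♘ ♗ ♕ ♔ ♗ · ♖│1
  ─────────────────
  a b c d e f g h


16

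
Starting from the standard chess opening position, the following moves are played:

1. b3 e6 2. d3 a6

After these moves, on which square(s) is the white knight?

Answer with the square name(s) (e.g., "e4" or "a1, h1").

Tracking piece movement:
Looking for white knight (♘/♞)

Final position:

  a b c d e f g h
  ─────────────────
8│♜ ♞ ♝ ♛ ♚ ♝ ♞ ♜│8
7│· ♟ ♟ ♟ · ♟ ♟ ♟│7
6│♟ · · · ♟ · · ·│6
5│· · · · · · · ·│5
4│· · · · · · · ·│4
3│· ♙ · ♙ · · · ·│3
2│♙ · ♙ · ♙ ♙ ♙ ♙│2
1│♖ ♘ ♗ ♕ ♔ ♗ ♘ ♖│1
  ─────────────────
  a b c d e f g h


b1, g1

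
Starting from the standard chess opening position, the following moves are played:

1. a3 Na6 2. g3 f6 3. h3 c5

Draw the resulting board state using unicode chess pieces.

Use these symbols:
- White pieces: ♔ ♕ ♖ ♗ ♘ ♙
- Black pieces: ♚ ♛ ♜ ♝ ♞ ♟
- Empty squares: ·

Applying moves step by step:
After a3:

♜ ♞ ♝ ♛ ♚ ♝ ♞ ♜
♟ ♟ ♟ ♟ ♟ ♟ ♟ ♟
· · · · · · · ·
· · · · · · · ·
· · · · · · · ·
♙ · · · · · · ·
· ♙ ♙ ♙ ♙ ♙ ♙ ♙
♖ ♘ ♗ ♕ ♔ ♗ ♘ ♖


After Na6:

♜ · ♝ ♛ ♚ ♝ ♞ ♜
♟ ♟ ♟ ♟ ♟ ♟ ♟ ♟
♞ · · · · · · ·
· · · · · · · ·
· · · · · · · ·
♙ · · · · · · ·
· ♙ ♙ ♙ ♙ ♙ ♙ ♙
♖ ♘ ♗ ♕ ♔ ♗ ♘ ♖


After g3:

♜ · ♝ ♛ ♚ ♝ ♞ ♜
♟ ♟ ♟ ♟ ♟ ♟ ♟ ♟
♞ · · · · · · ·
· · · · · · · ·
· · · · · · · ·
♙ · · · · · ♙ ·
· ♙ ♙ ♙ ♙ ♙ · ♙
♖ ♘ ♗ ♕ ♔ ♗ ♘ ♖


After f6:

♜ · ♝ ♛ ♚ ♝ ♞ ♜
♟ ♟ ♟ ♟ ♟ · ♟ ♟
♞ · · · · ♟ · ·
· · · · · · · ·
· · · · · · · ·
♙ · · · · · ♙ ·
· ♙ ♙ ♙ ♙ ♙ · ♙
♖ ♘ ♗ ♕ ♔ ♗ ♘ ♖


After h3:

♜ · ♝ ♛ ♚ ♝ ♞ ♜
♟ ♟ ♟ ♟ ♟ · ♟ ♟
♞ · · · · ♟ · ·
· · · · · · · ·
· · · · · · · ·
♙ · · · · · ♙ ♙
· ♙ ♙ ♙ ♙ ♙ · ·
♖ ♘ ♗ ♕ ♔ ♗ ♘ ♖


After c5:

♜ · ♝ ♛ ♚ ♝ ♞ ♜
♟ ♟ · ♟ ♟ · ♟ ♟
♞ · · · · ♟ · ·
· · ♟ · · · · ·
· · · · · · · ·
♙ · · · · · ♙ ♙
· ♙ ♙ ♙ ♙ ♙ · ·
♖ ♘ ♗ ♕ ♔ ♗ ♘ ♖



  a b c d e f g h
  ─────────────────
8│♜ · ♝ ♛ ♚ ♝ ♞ ♜│8
7│♟ ♟ · ♟ ♟ · ♟ ♟│7
6│♞ · · · · ♟ · ·│6
5│· · ♟ · · · · ·│5
4│· · · · · · · ·│4
3│♙ · · · · · ♙ ♙│3
2│· ♙ ♙ ♙ ♙ ♙ · ·│2
1│♖ ♘ ♗ ♕ ♔ ♗ ♘ ♖│1
  ─────────────────
  a b c d e f g h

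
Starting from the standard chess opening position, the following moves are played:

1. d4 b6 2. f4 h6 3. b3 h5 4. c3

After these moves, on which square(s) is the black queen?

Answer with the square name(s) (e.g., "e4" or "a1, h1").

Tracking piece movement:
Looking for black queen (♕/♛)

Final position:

  a b c d e f g h
  ─────────────────
8│♜ ♞ ♝ ♛ ♚ ♝ ♞ ♜│8
7│♟ · ♟ ♟ ♟ ♟ ♟ ·│7
6│· ♟ · · · · · ·│6
5│· · · · · · · ♟│5
4│· · · ♙ · ♙ · ·│4
3│· ♙ ♙ · · · · ·│3
2│♙ · · · ♙ · ♙ ♙│2
1│♖ ♘ ♗ ♕ ♔ ♗ ♘ ♖│1
  ─────────────────
  a b c d e f g h


d8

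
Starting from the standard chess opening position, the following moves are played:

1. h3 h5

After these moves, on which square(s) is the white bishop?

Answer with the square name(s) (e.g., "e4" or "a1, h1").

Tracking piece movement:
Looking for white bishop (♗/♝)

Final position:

  a b c d e f g h
  ─────────────────
8│♜ ♞ ♝ ♛ ♚ ♝ ♞ ♜│8
7│♟ ♟ ♟ ♟ ♟ ♟ ♟ ·│7
6│· · · · · · · ·│6
5│· · · · · · · ♟│5
4│· · · · · · · ·│4
3│· · · · · · · ♙│3
2│♙ ♙ ♙ ♙ ♙ ♙ ♙ ·│2
1│♖ ♘ ♗ ♕ ♔ ♗ ♘ ♖│1
  ─────────────────
  a b c d e f g h


c1, f1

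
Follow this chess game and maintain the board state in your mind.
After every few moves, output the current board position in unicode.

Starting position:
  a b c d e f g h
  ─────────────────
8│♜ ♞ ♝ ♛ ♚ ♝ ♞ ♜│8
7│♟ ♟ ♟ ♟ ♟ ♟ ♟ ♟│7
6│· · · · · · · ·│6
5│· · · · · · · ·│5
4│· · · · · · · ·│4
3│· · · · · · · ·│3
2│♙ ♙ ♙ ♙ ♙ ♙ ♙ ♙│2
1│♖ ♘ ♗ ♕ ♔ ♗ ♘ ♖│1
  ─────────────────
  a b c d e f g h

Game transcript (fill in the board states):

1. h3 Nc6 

  a b c d e f g h
  ─────────────────
8│♜ · ♝ ♛ ♚ ♝ ♞ ♜│8
7│♟ ♟ ♟ ♟ ♟ ♟ ♟ ♟│7
6│· · ♞ · · · · ·│6
5│· · · · · · · ·│5
4│· · · · · · · ·│4
3│· · · · · · · ♙│3
2│♙ ♙ ♙ ♙ ♙ ♙ ♙ ·│2
1│♖ ♘ ♗ ♕ ♔ ♗ ♘ ♖│1
  ─────────────────
  a b c d e f g h

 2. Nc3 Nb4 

  a b c d e f g h
  ─────────────────
8│♜ · ♝ ♛ ♚ ♝ ♞ ♜│8
7│♟ ♟ ♟ ♟ ♟ ♟ ♟ ♟│7
6│· · · · · · · ·│6
5│· · · · · · · ·│5
4│· ♞ · · · · · ·│4
3│· · ♘ · · · · ♙│3
2│♙ ♙ ♙ ♙ ♙ ♙ ♙ ·│2
1│♖ · ♗ ♕ ♔ ♗ ♘ ♖│1
  ─────────────────
  a b c d e f g h

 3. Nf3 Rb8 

  a b c d e f g h
  ─────────────────
8│· ♜ ♝ ♛ ♚ ♝ ♞ ♜│8
7│♟ ♟ ♟ ♟ ♟ ♟ ♟ ♟│7
6│· · · · · · · ·│6
5│· · · · · · · ·│5
4│· ♞ · · · · · ·│4
3│· · ♘ · · ♘ · ♙│3
2│♙ ♙ ♙ ♙ ♙ ♙ ♙ ·│2
1│♖ · ♗ ♕ ♔ ♗ · ♖│1
  ─────────────────
  a b c d e f g h



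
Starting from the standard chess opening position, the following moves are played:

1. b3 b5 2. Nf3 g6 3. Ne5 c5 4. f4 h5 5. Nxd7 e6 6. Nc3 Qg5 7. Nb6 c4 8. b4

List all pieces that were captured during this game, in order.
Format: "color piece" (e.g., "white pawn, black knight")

Tracking captures:
  Nxd7: captured black pawn

black pawn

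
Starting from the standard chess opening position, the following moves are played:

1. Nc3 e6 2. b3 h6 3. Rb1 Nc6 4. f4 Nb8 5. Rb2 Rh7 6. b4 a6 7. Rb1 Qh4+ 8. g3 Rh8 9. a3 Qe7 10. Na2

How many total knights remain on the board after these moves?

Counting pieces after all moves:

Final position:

  a b c d e f g h
  ─────────────────
8│♜ ♞ ♝ · ♚ ♝ ♞ ♜│8
7│· ♟ ♟ ♟ ♛ ♟ ♟ ·│7
6│♟ · · · ♟ · · ♟│6
5│· · · · · · · ·│5
4│· ♙ · · · ♙ · ·│4
3│♙ · · · · · ♙ ·│3
2│♘ · ♙ ♙ ♙ · · ♙│2
1│· ♖ ♗ ♕ ♔ ♗ ♘ ♖│1
  ─────────────────
  a b c d e f g h


4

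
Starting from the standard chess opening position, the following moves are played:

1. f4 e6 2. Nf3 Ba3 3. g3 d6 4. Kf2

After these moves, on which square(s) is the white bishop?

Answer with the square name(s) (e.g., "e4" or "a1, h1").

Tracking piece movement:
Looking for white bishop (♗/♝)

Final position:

  a b c d e f g h
  ─────────────────
8│♜ ♞ ♝ ♛ ♚ · ♞ ♜│8
7│♟ ♟ ♟ · · ♟ ♟ ♟│7
6│· · · ♟ ♟ · · ·│6
5│· · · · · · · ·│5
4│· · · · · ♙ · ·│4
3│♝ · · · · ♘ ♙ ·│3
2│♙ ♙ ♙ ♙ ♙ ♔ · ♙│2
1│♖ ♘ ♗ ♕ · ♗ · ♖│1
  ─────────────────
  a b c d e f g h


c1, f1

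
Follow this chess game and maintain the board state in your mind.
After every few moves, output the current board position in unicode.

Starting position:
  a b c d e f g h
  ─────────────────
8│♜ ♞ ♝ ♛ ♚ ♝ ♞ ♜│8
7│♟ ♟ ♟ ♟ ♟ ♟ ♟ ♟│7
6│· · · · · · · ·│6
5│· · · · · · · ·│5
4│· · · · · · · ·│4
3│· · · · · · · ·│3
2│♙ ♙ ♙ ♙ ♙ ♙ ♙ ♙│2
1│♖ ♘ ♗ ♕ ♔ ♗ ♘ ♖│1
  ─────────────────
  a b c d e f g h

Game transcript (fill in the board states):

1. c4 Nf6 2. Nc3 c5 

  a b c d e f g h
  ─────────────────
8│♜ ♞ ♝ ♛ ♚ ♝ · ♜│8
7│♟ ♟ · ♟ ♟ ♟ ♟ ♟│7
6│· · · · · ♞ · ·│6
5│· · ♟ · · · · ·│5
4│· · ♙ · · · · ·│4
3│· · ♘ · · · · ·│3
2│♙ ♙ · ♙ ♙ ♙ ♙ ♙│2
1│♖ · ♗ ♕ ♔ ♗ ♘ ♖│1
  ─────────────────
  a b c d e f g h

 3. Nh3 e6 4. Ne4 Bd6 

  a b c d e f g h
  ─────────────────
8│♜ ♞ ♝ ♛ ♚ · · ♜│8
7│♟ ♟ · ♟ · ♟ ♟ ♟│7
6│· · · ♝ ♟ ♞ · ·│6
5│· · ♟ · · · · ·│5
4│· · ♙ · ♘ · · ·│4
3│· · · · · · · ♘│3
2│♙ ♙ · ♙ ♙ ♙ ♙ ♙│2
1│♖ · ♗ ♕ ♔ ♗ · ♖│1
  ─────────────────
  a b c d e f g h

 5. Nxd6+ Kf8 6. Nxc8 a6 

  a b c d e f g h
  ─────────────────
8│♜ ♞ ♘ ♛ · ♚ · ♜│8
7│· ♟ · ♟ · ♟ ♟ ♟│7
6│♟ · · · ♟ ♞ · ·│6
5│· · ♟ · · · · ·│5
4│· · ♙ · · · · ·│4
3│· · · · · · · ♘│3
2│♙ ♙ · ♙ ♙ ♙ ♙ ♙│2
1│♖ · ♗ ♕ ♔ ♗ · ♖│1
  ─────────────────
  a b c d e f g h



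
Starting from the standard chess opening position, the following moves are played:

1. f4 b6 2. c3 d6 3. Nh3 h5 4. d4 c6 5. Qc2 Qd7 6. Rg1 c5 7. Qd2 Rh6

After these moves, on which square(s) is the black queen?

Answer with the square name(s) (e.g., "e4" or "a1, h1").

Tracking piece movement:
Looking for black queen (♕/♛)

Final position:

  a b c d e f g h
  ─────────────────
8│♜ ♞ ♝ · ♚ ♝ ♞ ·│8
7│♟ · · ♛ ♟ ♟ ♟ ·│7
6│· ♟ · ♟ · · · ♜│6
5│· · ♟ · · · · ♟│5
4│· · · ♙ · ♙ · ·│4
3│· · ♙ · · · · ♘│3
2│♙ ♙ · ♕ ♙ · ♙ ♙│2
1│♖ ♘ ♗ · ♔ ♗ ♖ ·│1
  ─────────────────
  a b c d e f g h


d7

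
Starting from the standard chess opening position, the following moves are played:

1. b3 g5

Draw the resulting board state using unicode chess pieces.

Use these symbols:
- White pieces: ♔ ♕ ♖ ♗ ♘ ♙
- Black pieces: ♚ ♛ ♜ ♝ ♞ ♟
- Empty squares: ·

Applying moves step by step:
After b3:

♜ ♞ ♝ ♛ ♚ ♝ ♞ ♜
♟ ♟ ♟ ♟ ♟ ♟ ♟ ♟
· · · · · · · ·
· · · · · · · ·
· · · · · · · ·
· ♙ · · · · · ·
♙ · ♙ ♙ ♙ ♙ ♙ ♙
♖ ♘ ♗ ♕ ♔ ♗ ♘ ♖


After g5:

♜ ♞ ♝ ♛ ♚ ♝ ♞ ♜
♟ ♟ ♟ ♟ ♟ ♟ · ♟
· · · · · · · ·
· · · · · · ♟ ·
· · · · · · · ·
· ♙ · · · · · ·
♙ · ♙ ♙ ♙ ♙ ♙ ♙
♖ ♘ ♗ ♕ ♔ ♗ ♘ ♖



  a b c d e f g h
  ─────────────────
8│♜ ♞ ♝ ♛ ♚ ♝ ♞ ♜│8
7│♟ ♟ ♟ ♟ ♟ ♟ · ♟│7
6│· · · · · · · ·│6
5│· · · · · · ♟ ·│5
4│· · · · · · · ·│4
3│· ♙ · · · · · ·│3
2│♙ · ♙ ♙ ♙ ♙ ♙ ♙│2
1│♖ ♘ ♗ ♕ ♔ ♗ ♘ ♖│1
  ─────────────────
  a b c d e f g h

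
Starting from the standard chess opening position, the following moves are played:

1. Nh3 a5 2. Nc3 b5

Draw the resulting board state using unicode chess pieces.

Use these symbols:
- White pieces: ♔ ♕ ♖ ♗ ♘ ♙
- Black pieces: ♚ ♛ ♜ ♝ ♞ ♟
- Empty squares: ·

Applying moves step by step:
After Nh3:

♜ ♞ ♝ ♛ ♚ ♝ ♞ ♜
♟ ♟ ♟ ♟ ♟ ♟ ♟ ♟
· · · · · · · ·
· · · · · · · ·
· · · · · · · ·
· · · · · · · ♘
♙ ♙ ♙ ♙ ♙ ♙ ♙ ♙
♖ ♘ ♗ ♕ ♔ ♗ · ♖


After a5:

♜ ♞ ♝ ♛ ♚ ♝ ♞ ♜
· ♟ ♟ ♟ ♟ ♟ ♟ ♟
· · · · · · · ·
♟ · · · · · · ·
· · · · · · · ·
· · · · · · · ♘
♙ ♙ ♙ ♙ ♙ ♙ ♙ ♙
♖ ♘ ♗ ♕ ♔ ♗ · ♖


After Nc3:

♜ ♞ ♝ ♛ ♚ ♝ ♞ ♜
· ♟ ♟ ♟ ♟ ♟ ♟ ♟
· · · · · · · ·
♟ · · · · · · ·
· · · · · · · ·
· · ♘ · · · · ♘
♙ ♙ ♙ ♙ ♙ ♙ ♙ ♙
♖ · ♗ ♕ ♔ ♗ · ♖


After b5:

♜ ♞ ♝ ♛ ♚ ♝ ♞ ♜
· · ♟ ♟ ♟ ♟ ♟ ♟
· · · · · · · ·
♟ ♟ · · · · · ·
· · · · · · · ·
· · ♘ · · · · ♘
♙ ♙ ♙ ♙ ♙ ♙ ♙ ♙
♖ · ♗ ♕ ♔ ♗ · ♖



  a b c d e f g h
  ─────────────────
8│♜ ♞ ♝ ♛ ♚ ♝ ♞ ♜│8
7│· · ♟ ♟ ♟ ♟ ♟ ♟│7
6│· · · · · · · ·│6
5│♟ ♟ · · · · · ·│5
4│· · · · · · · ·│4
3│· · ♘ · · · · ♘│3
2│♙ ♙ ♙ ♙ ♙ ♙ ♙ ♙│2
1│♖ · ♗ ♕ ♔ ♗ · ♖│1
  ─────────────────
  a b c d e f g h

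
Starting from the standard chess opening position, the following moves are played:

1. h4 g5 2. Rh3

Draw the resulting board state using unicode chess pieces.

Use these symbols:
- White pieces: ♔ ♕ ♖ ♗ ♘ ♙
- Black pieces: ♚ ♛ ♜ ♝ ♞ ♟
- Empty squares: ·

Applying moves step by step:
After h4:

♜ ♞ ♝ ♛ ♚ ♝ ♞ ♜
♟ ♟ ♟ ♟ ♟ ♟ ♟ ♟
· · · · · · · ·
· · · · · · · ·
· · · · · · · ♙
· · · · · · · ·
♙ ♙ ♙ ♙ ♙ ♙ ♙ ·
♖ ♘ ♗ ♕ ♔ ♗ ♘ ♖


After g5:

♜ ♞ ♝ ♛ ♚ ♝ ♞ ♜
♟ ♟ ♟ ♟ ♟ ♟ · ♟
· · · · · · · ·
· · · · · · ♟ ·
· · · · · · · ♙
· · · · · · · ·
♙ ♙ ♙ ♙ ♙ ♙ ♙ ·
♖ ♘ ♗ ♕ ♔ ♗ ♘ ♖


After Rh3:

♜ ♞ ♝ ♛ ♚ ♝ ♞ ♜
♟ ♟ ♟ ♟ ♟ ♟ · ♟
· · · · · · · ·
· · · · · · ♟ ·
· · · · · · · ♙
· · · · · · · ♖
♙ ♙ ♙ ♙ ♙ ♙ ♙ ·
♖ ♘ ♗ ♕ ♔ ♗ ♘ ·



  a b c d e f g h
  ─────────────────
8│♜ ♞ ♝ ♛ ♚ ♝ ♞ ♜│8
7│♟ ♟ ♟ ♟ ♟ ♟ · ♟│7
6│· · · · · · · ·│6
5│· · · · · · ♟ ·│5
4│· · · · · · · ♙│4
3│· · · · · · · ♖│3
2│♙ ♙ ♙ ♙ ♙ ♙ ♙ ·│2
1│♖ ♘ ♗ ♕ ♔ ♗ ♘ ·│1
  ─────────────────
  a b c d e f g h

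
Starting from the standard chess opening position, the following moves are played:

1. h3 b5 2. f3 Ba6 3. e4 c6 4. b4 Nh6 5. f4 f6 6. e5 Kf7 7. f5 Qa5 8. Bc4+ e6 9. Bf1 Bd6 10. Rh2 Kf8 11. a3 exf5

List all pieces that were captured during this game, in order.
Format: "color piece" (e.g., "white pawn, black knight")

Tracking captures:
  exf5: captured white pawn

white pawn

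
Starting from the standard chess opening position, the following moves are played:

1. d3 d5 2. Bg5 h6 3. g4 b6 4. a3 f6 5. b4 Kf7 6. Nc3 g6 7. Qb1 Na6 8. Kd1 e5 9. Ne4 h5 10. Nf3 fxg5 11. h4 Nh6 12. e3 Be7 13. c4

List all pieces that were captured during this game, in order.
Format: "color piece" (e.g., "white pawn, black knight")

Tracking captures:
  fxg5: captured white bishop

white bishop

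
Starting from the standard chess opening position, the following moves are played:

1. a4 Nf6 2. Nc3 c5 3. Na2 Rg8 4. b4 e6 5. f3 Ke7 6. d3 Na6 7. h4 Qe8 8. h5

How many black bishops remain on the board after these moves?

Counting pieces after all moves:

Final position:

  a b c d e f g h
  ─────────────────
8│♜ · ♝ · ♛ ♝ ♜ ·│8
7│♟ ♟ · ♟ ♚ ♟ ♟ ♟│7
6│♞ · · · ♟ ♞ · ·│6
5│· · ♟ · · · · ♙│5
4│♙ ♙ · · · · · ·│4
3│· · · ♙ · ♙ · ·│3
2│♘ · ♙ · ♙ · ♙ ·│2
1│♖ · ♗ ♕ ♔ ♗ ♘ ♖│1
  ─────────────────
  a b c d e f g h


2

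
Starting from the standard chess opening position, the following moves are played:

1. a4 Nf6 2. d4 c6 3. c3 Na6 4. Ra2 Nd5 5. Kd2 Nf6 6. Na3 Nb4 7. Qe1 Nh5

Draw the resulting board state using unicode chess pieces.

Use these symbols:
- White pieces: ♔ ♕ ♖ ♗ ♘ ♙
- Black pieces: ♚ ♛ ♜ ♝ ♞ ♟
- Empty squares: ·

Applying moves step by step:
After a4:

♜ ♞ ♝ ♛ ♚ ♝ ♞ ♜
♟ ♟ ♟ ♟ ♟ ♟ ♟ ♟
· · · · · · · ·
· · · · · · · ·
♙ · · · · · · ·
· · · · · · · ·
· ♙ ♙ ♙ ♙ ♙ ♙ ♙
♖ ♘ ♗ ♕ ♔ ♗ ♘ ♖


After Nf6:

♜ ♞ ♝ ♛ ♚ ♝ · ♜
♟ ♟ ♟ ♟ ♟ ♟ ♟ ♟
· · · · · ♞ · ·
· · · · · · · ·
♙ · · · · · · ·
· · · · · · · ·
· ♙ ♙ ♙ ♙ ♙ ♙ ♙
♖ ♘ ♗ ♕ ♔ ♗ ♘ ♖


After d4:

♜ ♞ ♝ ♛ ♚ ♝ · ♜
♟ ♟ ♟ ♟ ♟ ♟ ♟ ♟
· · · · · ♞ · ·
· · · · · · · ·
♙ · · ♙ · · · ·
· · · · · · · ·
· ♙ ♙ · ♙ ♙ ♙ ♙
♖ ♘ ♗ ♕ ♔ ♗ ♘ ♖


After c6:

♜ ♞ ♝ ♛ ♚ ♝ · ♜
♟ ♟ · ♟ ♟ ♟ ♟ ♟
· · ♟ · · ♞ · ·
· · · · · · · ·
♙ · · ♙ · · · ·
· · · · · · · ·
· ♙ ♙ · ♙ ♙ ♙ ♙
♖ ♘ ♗ ♕ ♔ ♗ ♘ ♖


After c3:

♜ ♞ ♝ ♛ ♚ ♝ · ♜
♟ ♟ · ♟ ♟ ♟ ♟ ♟
· · ♟ · · ♞ · ·
· · · · · · · ·
♙ · · ♙ · · · ·
· · ♙ · · · · ·
· ♙ · · ♙ ♙ ♙ ♙
♖ ♘ ♗ ♕ ♔ ♗ ♘ ♖


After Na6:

♜ · ♝ ♛ ♚ ♝ · ♜
♟ ♟ · ♟ ♟ ♟ ♟ ♟
♞ · ♟ · · ♞ · ·
· · · · · · · ·
♙ · · ♙ · · · ·
· · ♙ · · · · ·
· ♙ · · ♙ ♙ ♙ ♙
♖ ♘ ♗ ♕ ♔ ♗ ♘ ♖


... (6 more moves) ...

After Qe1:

♜ · ♝ ♛ ♚ ♝ · ♜
♟ ♟ · ♟ ♟ ♟ ♟ ♟
· · ♟ · · ♞ · ·
· · · · · · · ·
♙ ♞ · ♙ · · · ·
♘ · ♙ · · · · ·
♖ ♙ · ♔ ♙ ♙ ♙ ♙
· · ♗ · ♕ ♗ ♘ ♖


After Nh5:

♜ · ♝ ♛ ♚ ♝ · ♜
♟ ♟ · ♟ ♟ ♟ ♟ ♟
· · ♟ · · · · ·
· · · · · · · ♞
♙ ♞ · ♙ · · · ·
♘ · ♙ · · · · ·
♖ ♙ · ♔ ♙ ♙ ♙ ♙
· · ♗ · ♕ ♗ ♘ ♖



  a b c d e f g h
  ─────────────────
8│♜ · ♝ ♛ ♚ ♝ · ♜│8
7│♟ ♟ · ♟ ♟ ♟ ♟ ♟│7
6│· · ♟ · · · · ·│6
5│· · · · · · · ♞│5
4│♙ ♞ · ♙ · · · ·│4
3│♘ · ♙ · · · · ·│3
2│♖ ♙ · ♔ ♙ ♙ ♙ ♙│2
1│· · ♗ · ♕ ♗ ♘ ♖│1
  ─────────────────
  a b c d e f g h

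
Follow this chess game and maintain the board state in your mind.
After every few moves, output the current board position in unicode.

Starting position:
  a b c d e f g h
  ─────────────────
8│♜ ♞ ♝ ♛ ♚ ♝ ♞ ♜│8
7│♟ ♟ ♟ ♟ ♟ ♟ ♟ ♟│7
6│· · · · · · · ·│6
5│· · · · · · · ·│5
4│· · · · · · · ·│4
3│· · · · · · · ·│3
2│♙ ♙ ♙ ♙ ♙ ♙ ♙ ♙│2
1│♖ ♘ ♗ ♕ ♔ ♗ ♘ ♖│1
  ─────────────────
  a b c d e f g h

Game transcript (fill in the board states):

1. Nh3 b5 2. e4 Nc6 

  a b c d e f g h
  ─────────────────
8│♜ · ♝ ♛ ♚ ♝ ♞ ♜│8
7│♟ · ♟ ♟ ♟ ♟ ♟ ♟│7
6│· · ♞ · · · · ·│6
5│· ♟ · · · · · ·│5
4│· · · · ♙ · · ·│4
3│· · · · · · · ♘│3
2│♙ ♙ ♙ ♙ · ♙ ♙ ♙│2
1│♖ ♘ ♗ ♕ ♔ ♗ · ♖│1
  ─────────────────
  a b c d e f g h

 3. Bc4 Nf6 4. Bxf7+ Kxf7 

  a b c d e f g h
  ─────────────────
8│♜ · ♝ ♛ · ♝ · ♜│8
7│♟ · ♟ ♟ ♟ ♚ ♟ ♟│7
6│· · ♞ · · ♞ · ·│6
5│· ♟ · · · · · ·│5
4│· · · · ♙ · · ·│4
3│· · · · · · · ♘│3
2│♙ ♙ ♙ ♙ · ♙ ♙ ♙│2
1│♖ ♘ ♗ ♕ ♔ · · ♖│1
  ─────────────────
  a b c d e f g h

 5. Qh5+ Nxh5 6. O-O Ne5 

  a b c d e f g h
  ─────────────────
8│♜ · ♝ ♛ · ♝ · ♜│8
7│♟ · ♟ ♟ ♟ ♚ ♟ ♟│7
6│· · · · · · · ·│6
5│· ♟ · · ♞ · · ♞│5
4│· · · · ♙ · · ·│4
3│· · · · · · · ♘│3
2│♙ ♙ ♙ ♙ · ♙ ♙ ♙│2
1│♖ ♘ ♗ · · ♖ ♔ ·│1
  ─────────────────
  a b c d e f g h

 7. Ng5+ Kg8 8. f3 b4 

  a b c d e f g h
  ─────────────────
8│♜ · ♝ ♛ · ♝ ♚ ♜│8
7│♟ · ♟ ♟ ♟ · ♟ ♟│7
6│· · · · · · · ·│6
5│· · · · ♞ · ♘ ♞│5
4│· ♟ · · ♙ · · ·│4
3│· · · · · ♙ · ·│3
2│♙ ♙ ♙ ♙ · · ♙ ♙│2
1│♖ ♘ ♗ · · ♖ ♔ ·│1
  ─────────────────
  a b c d e f g h



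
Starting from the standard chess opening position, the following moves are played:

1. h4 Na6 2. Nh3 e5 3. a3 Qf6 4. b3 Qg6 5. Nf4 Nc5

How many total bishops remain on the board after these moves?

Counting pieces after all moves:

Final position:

  a b c d e f g h
  ─────────────────
8│♜ · ♝ · ♚ ♝ ♞ ♜│8
7│♟ ♟ ♟ ♟ · ♟ ♟ ♟│7
6│· · · · · · ♛ ·│6
5│· · ♞ · ♟ · · ·│5
4│· · · · · ♘ · ♙│4
3│♙ ♙ · · · · · ·│3
2│· · ♙ ♙ ♙ ♙ ♙ ·│2
1│♖ ♘ ♗ ♕ ♔ ♗ · ♖│1
  ─────────────────
  a b c d e f g h


4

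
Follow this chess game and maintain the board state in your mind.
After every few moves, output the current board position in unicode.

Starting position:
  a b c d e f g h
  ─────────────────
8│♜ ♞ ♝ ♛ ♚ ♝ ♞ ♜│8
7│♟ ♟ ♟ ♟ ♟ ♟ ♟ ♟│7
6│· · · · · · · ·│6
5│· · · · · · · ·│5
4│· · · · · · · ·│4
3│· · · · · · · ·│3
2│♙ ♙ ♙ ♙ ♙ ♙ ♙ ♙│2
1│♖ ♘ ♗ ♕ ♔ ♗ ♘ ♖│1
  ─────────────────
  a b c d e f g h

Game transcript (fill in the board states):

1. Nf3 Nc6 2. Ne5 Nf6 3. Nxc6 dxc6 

  a b c d e f g h
  ─────────────────
8│♜ · ♝ ♛ ♚ ♝ · ♜│8
7│♟ ♟ ♟ · ♟ ♟ ♟ ♟│7
6│· · ♟ · · ♞ · ·│6
5│· · · · · · · ·│5
4│· · · · · · · ·│4
3│· · · · · · · ·│3
2│♙ ♙ ♙ ♙ ♙ ♙ ♙ ♙│2
1│♖ ♘ ♗ ♕ ♔ ♗ · ♖│1
  ─────────────────
  a b c d e f g h

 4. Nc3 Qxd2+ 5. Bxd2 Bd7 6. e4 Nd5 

  a b c d e f g h
  ─────────────────
8│♜ · · · ♚ ♝ · ♜│8
7│♟ ♟ ♟ ♝ ♟ ♟ ♟ ♟│7
6│· · ♟ · · · · ·│6
5│· · · ♞ · · · ·│5
4│· · · · ♙ · · ·│4
3│· · ♘ · · · · ·│3
2│♙ ♙ ♙ ♗ · ♙ ♙ ♙│2
1│♖ · · ♕ ♔ ♗ · ♖│1
  ─────────────────
  a b c d e f g h

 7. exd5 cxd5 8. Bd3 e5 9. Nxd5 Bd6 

  a b c d e f g h
  ─────────────────
8│♜ · · · ♚ · · ♜│8
7│♟ ♟ ♟ ♝ · ♟ ♟ ♟│7
6│· · · ♝ · · · ·│6
5│· · · ♘ ♟ · · ·│5
4│· · · · · · · ·│4
3│· · · ♗ · · · ·│3
2│♙ ♙ ♙ ♗ · ♙ ♙ ♙│2
1│♖ · · ♕ ♔ · · ♖│1
  ─────────────────
  a b c d e f g h

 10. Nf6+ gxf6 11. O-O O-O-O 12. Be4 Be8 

  a b c d e f g h
  ─────────────────
8│· · ♚ ♜ ♝ · · ♜│8
7│♟ ♟ ♟ · · ♟ · ♟│7
6│· · · ♝ · ♟ · ·│6
5│· · · · ♟ · · ·│5
4│· · · · ♗ · · ·│4
3│· · · · · · · ·│3
2│♙ ♙ ♙ ♗ · ♙ ♙ ♙│2
1│♖ · · ♕ · ♖ ♔ ·│1
  ─────────────────
  a b c d e f g h

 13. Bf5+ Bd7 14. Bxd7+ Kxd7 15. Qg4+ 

  a b c d e f g h
  ─────────────────
8│· · · ♜ · · · ♜│8
7│♟ ♟ ♟ ♚ · ♟ · ♟│7
6│· · · ♝ · ♟ · ·│6
5│· · · · ♟ · · ·│5
4│· · · · · · ♕ ·│4
3│· · · · · · · ·│3
2│♙ ♙ ♙ ♗ · ♙ ♙ ♙│2
1│♖ · · · · ♖ ♔ ·│1
  ─────────────────
  a b c d e f g h


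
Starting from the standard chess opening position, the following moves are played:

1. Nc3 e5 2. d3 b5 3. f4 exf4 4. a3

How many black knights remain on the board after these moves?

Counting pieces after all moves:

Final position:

  a b c d e f g h
  ─────────────────
8│♜ ♞ ♝ ♛ ♚ ♝ ♞ ♜│8
7│♟ · ♟ ♟ · ♟ ♟ ♟│7
6│· · · · · · · ·│6
5│· ♟ · · · · · ·│5
4│· · · · · ♟ · ·│4
3│♙ · ♘ ♙ · · · ·│3
2│· ♙ ♙ · ♙ · ♙ ♙│2
1│♖ · ♗ ♕ ♔ ♗ ♘ ♖│1
  ─────────────────
  a b c d e f g h


2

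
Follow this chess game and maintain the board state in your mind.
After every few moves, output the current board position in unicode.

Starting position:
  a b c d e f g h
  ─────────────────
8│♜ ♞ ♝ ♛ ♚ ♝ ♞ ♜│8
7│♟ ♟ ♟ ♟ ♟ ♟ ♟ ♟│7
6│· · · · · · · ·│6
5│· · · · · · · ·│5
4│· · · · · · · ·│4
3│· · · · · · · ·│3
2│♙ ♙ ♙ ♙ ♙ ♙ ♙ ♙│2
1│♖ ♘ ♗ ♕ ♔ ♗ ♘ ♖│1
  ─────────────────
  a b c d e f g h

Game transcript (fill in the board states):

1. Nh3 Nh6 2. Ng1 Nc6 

  a b c d e f g h
  ─────────────────
8│♜ · ♝ ♛ ♚ ♝ · ♜│8
7│♟ ♟ ♟ ♟ ♟ ♟ ♟ ♟│7
6│· · ♞ · · · · ♞│6
5│· · · · · · · ·│5
4│· · · · · · · ·│4
3│· · · · · · · ·│3
2│♙ ♙ ♙ ♙ ♙ ♙ ♙ ♙│2
1│♖ ♘ ♗ ♕ ♔ ♗ ♘ ♖│1
  ─────────────────
  a b c d e f g h

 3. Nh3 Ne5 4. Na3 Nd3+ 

  a b c d e f g h
  ─────────────────
8│♜ · ♝ ♛ ♚ ♝ · ♜│8
7│♟ ♟ ♟ ♟ ♟ ♟ ♟ ♟│7
6│· · · · · · · ♞│6
5│· · · · · · · ·│5
4│· · · · · · · ·│4
3│♘ · · ♞ · · · ♘│3
2│♙ ♙ ♙ ♙ ♙ ♙ ♙ ♙│2
1│♖ · ♗ ♕ ♔ ♗ · ♖│1
  ─────────────────
  a b c d e f g h

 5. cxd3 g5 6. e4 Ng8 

  a b c d e f g h
  ─────────────────
8│♜ · ♝ ♛ ♚ ♝ ♞ ♜│8
7│♟ ♟ ♟ ♟ ♟ ♟ · ♟│7
6│· · · · · · · ·│6
5│· · · · · · ♟ ·│5
4│· · · · ♙ · · ·│4
3│♘ · · ♙ · · · ♘│3
2│♙ ♙ · ♙ · ♙ ♙ ♙│2
1│♖ · ♗ ♕ ♔ ♗ · ♖│1
  ─────────────────
  a b c d e f g h

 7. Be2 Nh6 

  a b c d e f g h
  ─────────────────
8│♜ · ♝ ♛ ♚ ♝ · ♜│8
7│♟ ♟ ♟ ♟ ♟ ♟ · ♟│7
6│· · · · · · · ♞│6
5│· · · · · · ♟ ·│5
4│· · · · ♙ · · ·│4
3│♘ · · ♙ · · · ♘│3
2│♙ ♙ · ♙ ♗ ♙ ♙ ♙│2
1│♖ · ♗ ♕ ♔ · · ♖│1
  ─────────────────
  a b c d e f g h


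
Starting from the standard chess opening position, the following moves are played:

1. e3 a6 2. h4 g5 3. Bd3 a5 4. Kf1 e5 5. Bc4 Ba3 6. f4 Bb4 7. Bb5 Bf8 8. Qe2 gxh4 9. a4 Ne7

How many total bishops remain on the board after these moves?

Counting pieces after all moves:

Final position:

  a b c d e f g h
  ─────────────────
8│♜ ♞ ♝ ♛ ♚ ♝ · ♜│8
7│· ♟ ♟ ♟ ♞ ♟ · ♟│7
6│· · · · · · · ·│6
5│♟ ♗ · · ♟ · · ·│5
4│♙ · · · · ♙ · ♟│4
3│· · · · ♙ · · ·│3
2│· ♙ ♙ ♙ ♕ · ♙ ·│2
1│♖ ♘ ♗ · · ♔ ♘ ♖│1
  ─────────────────
  a b c d e f g h


4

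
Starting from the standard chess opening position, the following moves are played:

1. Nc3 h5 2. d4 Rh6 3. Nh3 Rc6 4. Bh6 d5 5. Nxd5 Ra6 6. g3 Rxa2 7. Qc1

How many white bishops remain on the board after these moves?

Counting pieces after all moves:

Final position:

  a b c d e f g h
  ─────────────────
8│♜ ♞ ♝ ♛ ♚ ♝ ♞ ·│8
7│♟ ♟ ♟ · ♟ ♟ ♟ ·│7
6│· · · · · · · ♗│6
5│· · · ♘ · · · ♟│5
4│· · · ♙ · · · ·│4
3│· · · · · · ♙ ♘│3
2│♜ ♙ ♙ · ♙ ♙ · ♙│2
1│♖ · ♕ · ♔ ♗ · ♖│1
  ─────────────────
  a b c d e f g h


2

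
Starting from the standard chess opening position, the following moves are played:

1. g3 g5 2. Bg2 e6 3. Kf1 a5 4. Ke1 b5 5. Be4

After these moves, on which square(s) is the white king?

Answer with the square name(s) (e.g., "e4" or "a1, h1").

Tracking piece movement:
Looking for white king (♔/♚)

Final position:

  a b c d e f g h
  ─────────────────
8│♜ ♞ ♝ ♛ ♚ ♝ ♞ ♜│8
7│· · ♟ ♟ · ♟ · ♟│7
6│· · · · ♟ · · ·│6
5│♟ ♟ · · · · ♟ ·│5
4│· · · · ♗ · · ·│4
3│· · · · · · ♙ ·│3
2│♙ ♙ ♙ ♙ ♙ ♙ · ♙│2
1│♖ ♘ ♗ ♕ ♔ · ♘ ♖│1
  ─────────────────
  a b c d e f g h


e1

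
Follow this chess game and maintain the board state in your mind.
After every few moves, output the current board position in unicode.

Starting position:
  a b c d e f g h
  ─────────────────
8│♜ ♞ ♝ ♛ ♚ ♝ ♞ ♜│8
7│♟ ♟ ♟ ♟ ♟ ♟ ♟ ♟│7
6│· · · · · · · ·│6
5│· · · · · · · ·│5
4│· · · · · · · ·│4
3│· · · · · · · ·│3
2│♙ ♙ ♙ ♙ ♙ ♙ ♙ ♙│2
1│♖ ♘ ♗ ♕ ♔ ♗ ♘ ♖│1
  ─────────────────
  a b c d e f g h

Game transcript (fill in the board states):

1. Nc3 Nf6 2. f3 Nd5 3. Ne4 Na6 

  a b c d e f g h
  ─────────────────
8│♜ · ♝ ♛ ♚ ♝ · ♜│8
7│♟ ♟ ♟ ♟ ♟ ♟ ♟ ♟│7
6│♞ · · · · · · ·│6
5│· · · ♞ · · · ·│5
4│· · · · ♘ · · ·│4
3│· · · · · ♙ · ·│3
2│♙ ♙ ♙ ♙ ♙ · ♙ ♙│2
1│♖ · ♗ ♕ ♔ ♗ ♘ ♖│1
  ─────────────────
  a b c d e f g h

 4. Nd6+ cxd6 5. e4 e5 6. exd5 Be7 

  a b c d e f g h
  ─────────────────
8│♜ · ♝ ♛ ♚ · · ♜│8
7│♟ ♟ · ♟ ♝ ♟ ♟ ♟│7
6│♞ · · ♟ · · · ·│6
5│· · · ♙ ♟ · · ·│5
4│· · · · · · · ·│4
3│· · · · · ♙ · ·│3
2│♙ ♙ ♙ ♙ · · ♙ ♙│2
1│♖ · ♗ ♕ ♔ ♗ ♘ ♖│1
  ─────────────────
  a b c d e f g h

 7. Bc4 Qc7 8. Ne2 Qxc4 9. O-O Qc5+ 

  a b c d e f g h
  ─────────────────
8│♜ · ♝ · ♚ · · ♜│8
7│♟ ♟ · ♟ ♝ ♟ ♟ ♟│7
6│♞ · · ♟ · · · ·│6
5│· · ♛ ♙ ♟ · · ·│5
4│· · · · · · · ·│4
3│· · · · · ♙ · ·│3
2│♙ ♙ ♙ ♙ ♘ · ♙ ♙│2
1│♖ · ♗ ♕ · ♖ ♔ ·│1
  ─────────────────
  a b c d e f g h

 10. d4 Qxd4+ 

  a b c d e f g h
  ─────────────────
8│♜ · ♝ · ♚ · · ♜│8
7│♟ ♟ · ♟ ♝ ♟ ♟ ♟│7
6│♞ · · ♟ · · · ·│6
5│· · · ♙ ♟ · · ·│5
4│· · · ♛ · · · ·│4
3│· · · · · ♙ · ·│3
2│♙ ♙ ♙ · ♘ · ♙ ♙│2
1│♖ · ♗ ♕ · ♖ ♔ ·│1
  ─────────────────
  a b c d e f g h


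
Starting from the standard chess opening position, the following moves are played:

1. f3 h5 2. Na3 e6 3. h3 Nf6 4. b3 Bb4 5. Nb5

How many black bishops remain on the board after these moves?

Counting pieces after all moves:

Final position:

  a b c d e f g h
  ─────────────────
8│♜ ♞ ♝ ♛ ♚ · · ♜│8
7│♟ ♟ ♟ ♟ · ♟ ♟ ·│7
6│· · · · ♟ ♞ · ·│6
5│· ♘ · · · · · ♟│5
4│· ♝ · · · · · ·│4
3│· ♙ · · · ♙ · ♙│3
2│♙ · ♙ ♙ ♙ · ♙ ·│2
1│♖ · ♗ ♕ ♔ ♗ ♘ ♖│1
  ─────────────────
  a b c d e f g h


2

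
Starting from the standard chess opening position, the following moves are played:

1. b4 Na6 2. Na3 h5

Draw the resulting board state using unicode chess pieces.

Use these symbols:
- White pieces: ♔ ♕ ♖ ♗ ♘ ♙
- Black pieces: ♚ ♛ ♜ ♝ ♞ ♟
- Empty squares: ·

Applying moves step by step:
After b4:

♜ ♞ ♝ ♛ ♚ ♝ ♞ ♜
♟ ♟ ♟ ♟ ♟ ♟ ♟ ♟
· · · · · · · ·
· · · · · · · ·
· ♙ · · · · · ·
· · · · · · · ·
♙ · ♙ ♙ ♙ ♙ ♙ ♙
♖ ♘ ♗ ♕ ♔ ♗ ♘ ♖


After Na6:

♜ · ♝ ♛ ♚ ♝ ♞ ♜
♟ ♟ ♟ ♟ ♟ ♟ ♟ ♟
♞ · · · · · · ·
· · · · · · · ·
· ♙ · · · · · ·
· · · · · · · ·
♙ · ♙ ♙ ♙ ♙ ♙ ♙
♖ ♘ ♗ ♕ ♔ ♗ ♘ ♖


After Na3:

♜ · ♝ ♛ ♚ ♝ ♞ ♜
♟ ♟ ♟ ♟ ♟ ♟ ♟ ♟
♞ · · · · · · ·
· · · · · · · ·
· ♙ · · · · · ·
♘ · · · · · · ·
♙ · ♙ ♙ ♙ ♙ ♙ ♙
♖ · ♗ ♕ ♔ ♗ ♘ ♖


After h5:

♜ · ♝ ♛ ♚ ♝ ♞ ♜
♟ ♟ ♟ ♟ ♟ ♟ ♟ ·
♞ · · · · · · ·
· · · · · · · ♟
· ♙ · · · · · ·
♘ · · · · · · ·
♙ · ♙ ♙ ♙ ♙ ♙ ♙
♖ · ♗ ♕ ♔ ♗ ♘ ♖



  a b c d e f g h
  ─────────────────
8│♜ · ♝ ♛ ♚ ♝ ♞ ♜│8
7│♟ ♟ ♟ ♟ ♟ ♟ ♟ ·│7
6│♞ · · · · · · ·│6
5│· · · · · · · ♟│5
4│· ♙ · · · · · ·│4
3│♘ · · · · · · ·│3
2│♙ · ♙ ♙ ♙ ♙ ♙ ♙│2
1│♖ · ♗ ♕ ♔ ♗ ♘ ♖│1
  ─────────────────
  a b c d e f g h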